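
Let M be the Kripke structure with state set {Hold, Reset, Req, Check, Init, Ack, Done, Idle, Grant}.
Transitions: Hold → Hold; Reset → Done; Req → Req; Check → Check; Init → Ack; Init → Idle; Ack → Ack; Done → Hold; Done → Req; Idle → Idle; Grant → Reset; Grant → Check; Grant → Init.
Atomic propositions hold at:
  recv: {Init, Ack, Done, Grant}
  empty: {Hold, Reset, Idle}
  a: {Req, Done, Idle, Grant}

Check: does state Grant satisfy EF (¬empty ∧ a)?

Yes

Sat(¬empty) = {Req, Check, Init, Ack, Done, Grant}
Sat(¬empty ∧ a) = {Req, Done, Grant}
EF (¬empty ∧ a): least fixpoint, start Z0 = {Req, Done, Grant}, add states with some successor in Z. Z1 = {Reset, Req, Done, Grant}; fixed.
Sat(EF (¬empty ∧ a)) = {Reset, Req, Done, Grant}
Grant ∈ Sat(EF (¬empty ∧ a)) = {Reset, Req, Done, Grant}, so the formula holds at Grant.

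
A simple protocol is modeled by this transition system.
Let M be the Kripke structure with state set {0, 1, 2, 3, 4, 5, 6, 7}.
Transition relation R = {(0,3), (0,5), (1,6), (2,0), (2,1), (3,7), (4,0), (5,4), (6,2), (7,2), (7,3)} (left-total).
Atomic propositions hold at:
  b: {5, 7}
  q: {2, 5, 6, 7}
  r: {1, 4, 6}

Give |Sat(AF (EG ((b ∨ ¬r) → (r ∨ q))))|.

5

Sat(¬r) = {0, 2, 3, 5, 7}
Sat(b ∨ ¬r) = {0, 2, 3, 5, 7}
Sat(r ∨ q) = {1, 2, 4, 5, 6, 7}
Sat((b ∨ ¬r) → (r ∨ q)) = {1, 2, 4, 5, 6, 7}
EG ((b ∨ ¬r) → (r ∨ q)): greatest fixpoint, start Z0 = {1, 2, 4, 5, 6, 7}, keep only states in Sat with some successor in Z. Z1 = {1, 2, 5, 6, 7}; Z2 = {1, 2, 6, 7}; fixed.
Sat(EG ((b ∨ ¬r) → (r ∨ q))) = {1, 2, 6, 7}
AF (EG ((b ∨ ¬r) → (r ∨ q))): least fixpoint, start Z0 = {1, 2, 6, 7}, add states with every successor in Z. Z1 = {1, 2, 3, 6, 7}; fixed.
Sat(AF (EG ((b ∨ ¬r) → (r ∨ q)))) = {1, 2, 3, 6, 7}
|Sat(AF (EG ((b ∨ ¬r) → (r ∨ q))))| = |{1, 2, 3, 6, 7}| = 5.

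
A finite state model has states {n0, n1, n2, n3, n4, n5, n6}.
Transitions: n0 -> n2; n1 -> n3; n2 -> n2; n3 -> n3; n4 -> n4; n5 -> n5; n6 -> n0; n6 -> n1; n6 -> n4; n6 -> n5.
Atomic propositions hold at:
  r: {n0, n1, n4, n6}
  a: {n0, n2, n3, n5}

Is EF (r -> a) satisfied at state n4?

No

Sat(r -> a) = {n0, n2, n3, n5}
EF (r -> a): least fixpoint, start Z0 = {n0, n2, n3, n5}, add states with some successor in Z. Z1 = {n0, n1, n2, n3, n5, n6}; fixed.
Sat(EF (r -> a)) = {n0, n1, n2, n3, n5, n6}
n4 ∉ Sat(EF (r -> a)) = {n0, n1, n2, n3, n5, n6}, so the formula does not hold at n4.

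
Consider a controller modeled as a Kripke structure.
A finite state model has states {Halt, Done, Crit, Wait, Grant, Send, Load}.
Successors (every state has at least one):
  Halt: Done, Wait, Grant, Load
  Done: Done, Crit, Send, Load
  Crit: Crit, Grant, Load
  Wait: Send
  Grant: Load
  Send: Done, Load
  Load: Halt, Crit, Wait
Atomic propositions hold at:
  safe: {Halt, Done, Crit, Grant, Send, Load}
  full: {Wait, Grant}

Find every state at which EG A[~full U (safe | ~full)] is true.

Sat(~full) = {Halt, Done, Crit, Send, Load}
Sat(safe | ~full) = {Halt, Done, Crit, Grant, Send, Load}
A[~full U (safe | ~full)]: least fixpoint, start Z0 = Sat((safe | ~full)) = {Halt, Done, Crit, Grant, Send, Load}, add states in Sat(~full) with every successor in Z. Already a fixed point.
Sat(A[~full U (safe | ~full)]) = {Halt, Done, Crit, Grant, Send, Load}
EG A[~full U (safe | ~full)]: greatest fixpoint, start Z0 = {Halt, Done, Crit, Grant, Send, Load}, keep only states in Sat with some successor in Z. Already a fixed point.
Sat(EG A[~full U (safe | ~full)]) = {Halt, Done, Crit, Grant, Send, Load}

{Halt, Done, Crit, Grant, Send, Load}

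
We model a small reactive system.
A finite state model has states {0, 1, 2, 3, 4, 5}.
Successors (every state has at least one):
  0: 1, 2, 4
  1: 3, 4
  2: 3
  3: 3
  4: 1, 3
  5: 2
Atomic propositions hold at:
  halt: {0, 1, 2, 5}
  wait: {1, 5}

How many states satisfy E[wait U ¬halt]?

3

Sat(¬halt) = {3, 4}
E[wait U ¬halt]: least fixpoint, start Z0 = Sat(¬halt) = {3, 4}, add states in Sat(wait) with some successor in Z. Z1 = {1, 3, 4}; fixed.
Sat(E[wait U ¬halt]) = {1, 3, 4}
|Sat(E[wait U ¬halt])| = |{1, 3, 4}| = 3.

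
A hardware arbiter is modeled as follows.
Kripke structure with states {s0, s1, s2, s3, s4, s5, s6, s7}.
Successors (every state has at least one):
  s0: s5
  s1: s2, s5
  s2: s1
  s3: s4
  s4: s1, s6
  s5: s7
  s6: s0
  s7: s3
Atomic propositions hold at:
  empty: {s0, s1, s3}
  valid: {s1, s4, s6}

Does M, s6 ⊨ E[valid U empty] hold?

Yes

E[valid U empty]: least fixpoint, start Z0 = Sat(empty) = {s0, s1, s3}, add states in Sat(valid) with some successor in Z. Z1 = {s0, s1, s3, s4, s6}; fixed.
Sat(E[valid U empty]) = {s0, s1, s3, s4, s6}
s6 ∈ Sat(E[valid U empty]) = {s0, s1, s3, s4, s6}, so the formula holds at s6.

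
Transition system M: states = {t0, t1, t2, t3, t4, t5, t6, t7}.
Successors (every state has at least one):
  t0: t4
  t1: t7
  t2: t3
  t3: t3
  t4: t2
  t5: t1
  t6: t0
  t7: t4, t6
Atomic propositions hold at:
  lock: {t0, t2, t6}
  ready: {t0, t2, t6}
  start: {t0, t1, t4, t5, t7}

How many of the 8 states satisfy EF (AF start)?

AF start: least fixpoint, start Z0 = {t0, t1, t4, t5, t7}, add states with every successor in Z. Z1 = {t0, t1, t4, t5, t6, t7}; fixed.
Sat(AF start) = {t0, t1, t4, t5, t6, t7}
EF (AF start): least fixpoint, start Z0 = {t0, t1, t4, t5, t6, t7}, add states with some successor in Z. Already a fixed point.
Sat(EF (AF start)) = {t0, t1, t4, t5, t6, t7}
|Sat(EF (AF start))| = |{t0, t1, t4, t5, t6, t7}| = 6.

6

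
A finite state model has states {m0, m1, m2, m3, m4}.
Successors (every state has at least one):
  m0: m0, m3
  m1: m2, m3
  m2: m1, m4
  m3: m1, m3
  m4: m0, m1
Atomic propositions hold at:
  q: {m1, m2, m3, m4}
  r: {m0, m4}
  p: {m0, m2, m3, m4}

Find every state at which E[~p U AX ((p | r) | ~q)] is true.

Sat(~p) = {m1}
Sat(p | r) = {m0, m2, m3, m4}
Sat(~q) = {m0}
Sat((p | r) | ~q) = {m0, m2, m3, m4}
Sat(AX ((p | r) | ~q)) = {s : every successor in {m0, m2, m3, m4}} = {m0, m1}
E[~p U AX ((p | r) | ~q)]: least fixpoint, start Z0 = Sat(AX ((p | r) | ~q)) = {m0, m1}, add states in Sat(~p) with some successor in Z. Already a fixed point.
Sat(E[~p U AX ((p | r) | ~q)]) = {m0, m1}

{m0, m1}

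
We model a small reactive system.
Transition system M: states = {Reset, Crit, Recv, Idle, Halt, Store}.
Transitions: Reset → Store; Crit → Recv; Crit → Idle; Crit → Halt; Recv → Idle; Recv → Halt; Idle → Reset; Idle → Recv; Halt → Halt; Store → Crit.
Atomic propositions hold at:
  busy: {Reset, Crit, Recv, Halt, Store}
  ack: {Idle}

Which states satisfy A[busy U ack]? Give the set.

A[busy U ack]: least fixpoint, start Z0 = Sat(ack) = {Idle}, add states in Sat(busy) with every successor in Z. Already a fixed point.
Sat(A[busy U ack]) = {Idle}

{Idle}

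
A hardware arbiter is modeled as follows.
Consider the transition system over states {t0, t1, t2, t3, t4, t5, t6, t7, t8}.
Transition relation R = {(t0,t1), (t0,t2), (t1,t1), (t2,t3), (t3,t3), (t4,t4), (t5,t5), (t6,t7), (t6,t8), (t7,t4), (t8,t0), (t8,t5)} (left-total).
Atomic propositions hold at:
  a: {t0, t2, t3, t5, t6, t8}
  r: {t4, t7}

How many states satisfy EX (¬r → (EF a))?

Sat(¬r) = {t0, t1, t2, t3, t5, t6, t8}
EF a: least fixpoint, start Z0 = {t0, t2, t3, t5, t6, t8}, add states with some successor in Z. Already a fixed point.
Sat(EF a) = {t0, t2, t3, t5, t6, t8}
Sat(¬r → (EF a)) = {t0, t2, t3, t4, t5, t6, t7, t8}
Sat(EX (¬r → (EF a))) = {s : some successor in {t0, t2, t3, t4, t5, t6, t7, t8}} = {t0, t2, t3, t4, t5, t6, t7, t8}
|Sat(EX (¬r → (EF a)))| = |{t0, t2, t3, t4, t5, t6, t7, t8}| = 8.

8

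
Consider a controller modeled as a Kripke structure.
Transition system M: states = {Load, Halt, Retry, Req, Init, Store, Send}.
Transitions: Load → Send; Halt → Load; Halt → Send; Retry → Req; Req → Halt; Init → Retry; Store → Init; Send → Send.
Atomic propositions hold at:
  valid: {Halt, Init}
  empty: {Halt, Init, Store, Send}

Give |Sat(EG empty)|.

EG empty: greatest fixpoint, start Z0 = {Halt, Init, Store, Send}, keep only states in Sat with some successor in Z. Z1 = {Halt, Store, Send}; Z2 = {Halt, Send}; fixed.
Sat(EG empty) = {Halt, Send}
|Sat(EG empty)| = |{Halt, Send}| = 2.

2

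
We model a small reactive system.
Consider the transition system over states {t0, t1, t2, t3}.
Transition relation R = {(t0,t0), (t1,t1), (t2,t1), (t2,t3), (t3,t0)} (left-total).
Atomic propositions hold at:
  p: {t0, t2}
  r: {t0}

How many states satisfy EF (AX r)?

Sat(AX r) = {s : every successor in {t0}} = {t0, t3}
EF (AX r): least fixpoint, start Z0 = {t0, t3}, add states with some successor in Z. Z1 = {t0, t2, t3}; fixed.
Sat(EF (AX r)) = {t0, t2, t3}
|Sat(EF (AX r))| = |{t0, t2, t3}| = 3.

3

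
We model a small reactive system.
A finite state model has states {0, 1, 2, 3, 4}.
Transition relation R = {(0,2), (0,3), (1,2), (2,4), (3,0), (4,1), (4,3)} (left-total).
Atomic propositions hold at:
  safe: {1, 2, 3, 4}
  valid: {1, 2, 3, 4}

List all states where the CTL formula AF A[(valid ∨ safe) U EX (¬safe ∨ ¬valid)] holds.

{3}

Sat(valid ∨ safe) = {1, 2, 3, 4}
Sat(¬safe) = {0}
Sat(¬valid) = {0}
Sat(¬safe ∨ ¬valid) = {0}
Sat(EX (¬safe ∨ ¬valid)) = {s : some successor in {0}} = {3}
A[(valid ∨ safe) U EX (¬safe ∨ ¬valid)]: least fixpoint, start Z0 = Sat(EX (¬safe ∨ ¬valid)) = {3}, add states in Sat(valid ∨ safe) with every successor in Z. Already a fixed point.
Sat(A[(valid ∨ safe) U EX (¬safe ∨ ¬valid)]) = {3}
AF A[(valid ∨ safe) U EX (¬safe ∨ ¬valid)]: least fixpoint, start Z0 = {3}, add states with every successor in Z. Already a fixed point.
Sat(AF A[(valid ∨ safe) U EX (¬safe ∨ ¬valid)]) = {3}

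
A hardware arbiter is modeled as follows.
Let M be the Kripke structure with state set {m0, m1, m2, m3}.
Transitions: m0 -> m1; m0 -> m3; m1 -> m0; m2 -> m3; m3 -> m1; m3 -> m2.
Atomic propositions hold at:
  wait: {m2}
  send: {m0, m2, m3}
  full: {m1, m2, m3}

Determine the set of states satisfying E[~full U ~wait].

{m0, m1, m3}

Sat(~full) = {m0}
Sat(~wait) = {m0, m1, m3}
E[~full U ~wait]: least fixpoint, start Z0 = Sat(~wait) = {m0, m1, m3}, add states in Sat(~full) with some successor in Z. Already a fixed point.
Sat(E[~full U ~wait]) = {m0, m1, m3}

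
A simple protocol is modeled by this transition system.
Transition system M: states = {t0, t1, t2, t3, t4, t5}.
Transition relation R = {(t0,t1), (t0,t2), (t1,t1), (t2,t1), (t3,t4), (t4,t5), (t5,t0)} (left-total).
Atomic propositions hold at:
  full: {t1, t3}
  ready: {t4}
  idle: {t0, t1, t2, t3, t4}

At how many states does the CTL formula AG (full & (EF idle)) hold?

1

EF idle: least fixpoint, start Z0 = {t0, t1, t2, t3, t4}, add states with some successor in Z. Z1 = {t0, t1, t2, t3, t4, t5}; fixed.
Sat(EF idle) = {t0, t1, t2, t3, t4, t5}
Sat(full & (EF idle)) = {t1, t3}
AG (full & (EF idle)): greatest fixpoint, start Z0 = {t1, t3}, keep only states in Sat with every successor in Z. Z1 = {t1}; fixed.
Sat(AG (full & (EF idle))) = {t1}
|Sat(AG (full & (EF idle)))| = |{t1}| = 1.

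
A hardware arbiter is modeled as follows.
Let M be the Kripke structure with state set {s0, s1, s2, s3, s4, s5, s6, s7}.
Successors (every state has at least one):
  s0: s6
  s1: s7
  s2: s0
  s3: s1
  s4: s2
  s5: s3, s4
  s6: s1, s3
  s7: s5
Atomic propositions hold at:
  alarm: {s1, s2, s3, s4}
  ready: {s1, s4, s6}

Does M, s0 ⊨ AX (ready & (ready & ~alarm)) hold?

Sat(~alarm) = {s0, s5, s6, s7}
Sat(ready & ~alarm) = {s6}
Sat(ready & (ready & ~alarm)) = {s6}
Sat(AX (ready & (ready & ~alarm))) = {s : every successor in {s6}} = {s0}
s0 ∈ Sat(AX (ready & (ready & ~alarm))) = {s0}, so the formula holds at s0.

Yes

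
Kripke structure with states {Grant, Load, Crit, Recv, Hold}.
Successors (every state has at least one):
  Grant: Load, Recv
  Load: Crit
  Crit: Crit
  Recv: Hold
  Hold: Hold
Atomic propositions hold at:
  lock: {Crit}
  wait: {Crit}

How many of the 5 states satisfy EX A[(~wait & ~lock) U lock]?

Sat(~wait) = {Grant, Load, Recv, Hold}
Sat(~lock) = {Grant, Load, Recv, Hold}
Sat(~wait & ~lock) = {Grant, Load, Recv, Hold}
A[(~wait & ~lock) U lock]: least fixpoint, start Z0 = Sat(lock) = {Crit}, add states in Sat(~wait & ~lock) with every successor in Z. Z1 = {Load, Crit}; fixed.
Sat(A[(~wait & ~lock) U lock]) = {Load, Crit}
Sat(EX A[(~wait & ~lock) U lock]) = {s : some successor in {Load, Crit}} = {Grant, Load, Crit}
|Sat(EX A[(~wait & ~lock) U lock])| = |{Grant, Load, Crit}| = 3.

3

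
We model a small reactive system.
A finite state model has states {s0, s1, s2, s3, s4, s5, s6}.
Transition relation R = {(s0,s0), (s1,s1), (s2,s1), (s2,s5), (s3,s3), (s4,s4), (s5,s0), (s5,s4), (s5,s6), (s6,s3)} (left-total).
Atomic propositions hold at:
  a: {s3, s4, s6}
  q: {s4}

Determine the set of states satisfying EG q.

{s4}

EG q: greatest fixpoint, start Z0 = {s4}, keep only states in Sat with some successor in Z. Already a fixed point.
Sat(EG q) = {s4}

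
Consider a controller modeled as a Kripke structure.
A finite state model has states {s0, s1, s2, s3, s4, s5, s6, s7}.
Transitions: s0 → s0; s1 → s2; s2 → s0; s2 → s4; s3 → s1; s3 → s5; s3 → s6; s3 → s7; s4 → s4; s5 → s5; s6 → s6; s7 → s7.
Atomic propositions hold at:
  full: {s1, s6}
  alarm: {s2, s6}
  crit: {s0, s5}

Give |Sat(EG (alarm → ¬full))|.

7

Sat(¬full) = {s0, s2, s3, s4, s5, s7}
Sat(alarm → ¬full) = {s0, s1, s2, s3, s4, s5, s7}
EG (alarm → ¬full): greatest fixpoint, start Z0 = {s0, s1, s2, s3, s4, s5, s7}, keep only states in Sat with some successor in Z. Already a fixed point.
Sat(EG (alarm → ¬full)) = {s0, s1, s2, s3, s4, s5, s7}
|Sat(EG (alarm → ¬full))| = |{s0, s1, s2, s3, s4, s5, s7}| = 7.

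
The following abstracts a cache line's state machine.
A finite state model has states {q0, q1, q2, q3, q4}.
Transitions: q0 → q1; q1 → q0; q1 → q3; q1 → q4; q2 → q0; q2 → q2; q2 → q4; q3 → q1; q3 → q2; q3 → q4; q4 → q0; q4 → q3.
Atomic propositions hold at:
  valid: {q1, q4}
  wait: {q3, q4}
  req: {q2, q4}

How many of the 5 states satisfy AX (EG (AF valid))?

AF valid: least fixpoint, start Z0 = {q1, q4}, add states with every successor in Z. Z1 = {q0, q1, q4}; fixed.
Sat(AF valid) = {q0, q1, q4}
EG (AF valid): greatest fixpoint, start Z0 = {q0, q1, q4}, keep only states in Sat with some successor in Z. Already a fixed point.
Sat(EG (AF valid)) = {q0, q1, q4}
Sat(AX (EG (AF valid))) = {s : every successor in {q0, q1, q4}} = {q0}
|Sat(AX (EG (AF valid)))| = |{q0}| = 1.

1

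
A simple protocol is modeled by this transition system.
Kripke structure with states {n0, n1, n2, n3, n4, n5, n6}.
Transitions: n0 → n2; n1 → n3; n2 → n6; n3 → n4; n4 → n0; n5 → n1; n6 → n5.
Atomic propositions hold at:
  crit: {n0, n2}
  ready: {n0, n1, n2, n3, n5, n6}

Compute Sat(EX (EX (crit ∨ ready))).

Sat(crit ∨ ready) = {n0, n1, n2, n3, n5, n6}
Sat(EX (crit ∨ ready)) = {s : some successor in {n0, n1, n2, n3, n5, n6}} = {n0, n1, n2, n4, n5, n6}
Sat(EX (EX (crit ∨ ready))) = {s : some successor in {n0, n1, n2, n4, n5, n6}} = {n0, n2, n3, n4, n5, n6}

{n0, n2, n3, n4, n5, n6}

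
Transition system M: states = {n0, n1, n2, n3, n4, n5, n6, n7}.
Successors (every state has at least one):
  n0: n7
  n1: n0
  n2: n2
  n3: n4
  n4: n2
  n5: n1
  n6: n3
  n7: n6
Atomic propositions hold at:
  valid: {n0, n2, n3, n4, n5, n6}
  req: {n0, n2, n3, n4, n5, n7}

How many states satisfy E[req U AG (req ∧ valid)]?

3

Sat(req ∧ valid) = {n0, n2, n3, n4, n5}
AG (req ∧ valid): greatest fixpoint, start Z0 = {n0, n2, n3, n4, n5}, keep only states in Sat with every successor in Z. Z1 = {n2, n3, n4}; fixed.
Sat(AG (req ∧ valid)) = {n2, n3, n4}
E[req U AG (req ∧ valid)]: least fixpoint, start Z0 = Sat(AG (req ∧ valid)) = {n2, n3, n4}, add states in Sat(req) with some successor in Z. Already a fixed point.
Sat(E[req U AG (req ∧ valid)]) = {n2, n3, n4}
|Sat(E[req U AG (req ∧ valid)])| = |{n2, n3, n4}| = 3.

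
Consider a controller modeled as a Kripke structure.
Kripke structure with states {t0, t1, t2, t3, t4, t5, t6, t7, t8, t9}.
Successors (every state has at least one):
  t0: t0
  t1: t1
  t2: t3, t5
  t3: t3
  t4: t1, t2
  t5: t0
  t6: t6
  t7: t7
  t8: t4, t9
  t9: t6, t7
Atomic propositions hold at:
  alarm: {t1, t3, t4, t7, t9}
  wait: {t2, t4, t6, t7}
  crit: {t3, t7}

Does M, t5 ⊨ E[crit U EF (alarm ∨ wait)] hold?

No

Sat(alarm ∨ wait) = {t1, t2, t3, t4, t6, t7, t9}
EF (alarm ∨ wait): least fixpoint, start Z0 = {t1, t2, t3, t4, t6, t7, t9}, add states with some successor in Z. Z1 = {t1, t2, t3, t4, t6, t7, t8, t9}; fixed.
Sat(EF (alarm ∨ wait)) = {t1, t2, t3, t4, t6, t7, t8, t9}
E[crit U EF (alarm ∨ wait)]: least fixpoint, start Z0 = Sat(EF (alarm ∨ wait)) = {t1, t2, t3, t4, t6, t7, t8, t9}, add states in Sat(crit) with some successor in Z. Already a fixed point.
Sat(E[crit U EF (alarm ∨ wait)]) = {t1, t2, t3, t4, t6, t7, t8, t9}
t5 ∉ Sat(E[crit U EF (alarm ∨ wait)]) = {t1, t2, t3, t4, t6, t7, t8, t9}, so the formula does not hold at t5.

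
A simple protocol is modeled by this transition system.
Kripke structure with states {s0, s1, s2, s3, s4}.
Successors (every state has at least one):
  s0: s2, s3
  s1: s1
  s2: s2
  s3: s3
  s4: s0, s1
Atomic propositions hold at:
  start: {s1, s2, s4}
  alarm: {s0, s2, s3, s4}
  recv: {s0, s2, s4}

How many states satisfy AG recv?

AG recv: greatest fixpoint, start Z0 = {s0, s2, s4}, keep only states in Sat with every successor in Z. Z1 = {s2}; fixed.
Sat(AG recv) = {s2}
|Sat(AG recv)| = |{s2}| = 1.

1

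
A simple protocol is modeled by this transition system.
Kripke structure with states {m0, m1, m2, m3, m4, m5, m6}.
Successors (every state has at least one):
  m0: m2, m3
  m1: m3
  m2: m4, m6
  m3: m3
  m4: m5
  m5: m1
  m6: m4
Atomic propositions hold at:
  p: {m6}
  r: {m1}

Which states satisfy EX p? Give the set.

{m2}

Sat(EX p) = {s : some successor in {m6}} = {m2}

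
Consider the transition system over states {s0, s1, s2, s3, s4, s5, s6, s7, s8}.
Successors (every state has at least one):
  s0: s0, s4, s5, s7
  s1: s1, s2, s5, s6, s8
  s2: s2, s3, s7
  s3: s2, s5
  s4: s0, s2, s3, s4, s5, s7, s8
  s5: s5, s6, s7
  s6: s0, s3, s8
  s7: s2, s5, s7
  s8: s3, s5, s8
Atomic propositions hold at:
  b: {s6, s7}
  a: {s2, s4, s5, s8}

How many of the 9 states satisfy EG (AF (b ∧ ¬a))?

Sat(¬a) = {s0, s1, s3, s6, s7}
Sat(b ∧ ¬a) = {s6, s7}
AF (b ∧ ¬a): least fixpoint, start Z0 = {s6, s7}, add states with every successor in Z. Already a fixed point.
Sat(AF (b ∧ ¬a)) = {s6, s7}
EG (AF (b ∧ ¬a)): greatest fixpoint, start Z0 = {s6, s7}, keep only states in Sat with some successor in Z. Z1 = {s7}; fixed.
Sat(EG (AF (b ∧ ¬a))) = {s7}
|Sat(EG (AF (b ∧ ¬a)))| = |{s7}| = 1.

1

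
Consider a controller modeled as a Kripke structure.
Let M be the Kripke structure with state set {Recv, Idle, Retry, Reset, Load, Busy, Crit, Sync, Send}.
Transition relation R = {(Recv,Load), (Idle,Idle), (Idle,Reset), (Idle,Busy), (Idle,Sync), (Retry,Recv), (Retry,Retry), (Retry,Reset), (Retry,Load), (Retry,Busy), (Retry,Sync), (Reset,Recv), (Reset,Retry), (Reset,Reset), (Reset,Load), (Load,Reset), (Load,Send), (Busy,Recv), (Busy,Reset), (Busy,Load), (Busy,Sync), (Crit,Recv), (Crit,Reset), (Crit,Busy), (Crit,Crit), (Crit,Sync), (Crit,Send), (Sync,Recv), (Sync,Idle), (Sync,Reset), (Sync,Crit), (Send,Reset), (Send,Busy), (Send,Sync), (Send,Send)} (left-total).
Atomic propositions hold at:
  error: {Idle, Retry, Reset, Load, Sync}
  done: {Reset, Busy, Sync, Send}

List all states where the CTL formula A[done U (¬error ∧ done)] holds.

{Busy, Send}

Sat(¬error) = {Recv, Busy, Crit, Send}
Sat(¬error ∧ done) = {Busy, Send}
A[done U (¬error ∧ done)]: least fixpoint, start Z0 = Sat((¬error ∧ done)) = {Busy, Send}, add states in Sat(done) with every successor in Z. Already a fixed point.
Sat(A[done U (¬error ∧ done)]) = {Busy, Send}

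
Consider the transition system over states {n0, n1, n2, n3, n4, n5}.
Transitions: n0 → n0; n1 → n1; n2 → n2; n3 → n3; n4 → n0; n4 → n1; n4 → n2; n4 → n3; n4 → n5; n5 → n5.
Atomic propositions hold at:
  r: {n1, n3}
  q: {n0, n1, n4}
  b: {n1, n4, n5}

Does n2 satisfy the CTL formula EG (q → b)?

Yes

Sat(q → b) = {n1, n2, n3, n4, n5}
EG (q → b): greatest fixpoint, start Z0 = {n1, n2, n3, n4, n5}, keep only states in Sat with some successor in Z. Already a fixed point.
Sat(EG (q → b)) = {n1, n2, n3, n4, n5}
n2 ∈ Sat(EG (q → b)) = {n1, n2, n3, n4, n5}, so the formula holds at n2.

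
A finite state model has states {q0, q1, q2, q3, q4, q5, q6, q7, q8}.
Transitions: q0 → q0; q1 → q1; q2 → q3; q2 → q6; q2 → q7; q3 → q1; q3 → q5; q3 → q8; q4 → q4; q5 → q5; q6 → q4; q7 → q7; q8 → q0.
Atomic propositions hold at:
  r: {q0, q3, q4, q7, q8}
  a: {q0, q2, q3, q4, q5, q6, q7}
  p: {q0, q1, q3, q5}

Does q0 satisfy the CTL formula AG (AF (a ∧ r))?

Sat(a ∧ r) = {q0, q3, q4, q7}
AF (a ∧ r): least fixpoint, start Z0 = {q0, q3, q4, q7}, add states with every successor in Z. Z1 = {q0, q3, q4, q6, q7, q8}; Z2 = {q0, q2, q3, q4, q6, q7, q8}; fixed.
Sat(AF (a ∧ r)) = {q0, q2, q3, q4, q6, q7, q8}
AG (AF (a ∧ r)): greatest fixpoint, start Z0 = {q0, q2, q3, q4, q6, q7, q8}, keep only states in Sat with every successor in Z. Z1 = {q0, q2, q4, q6, q7, q8}; Z2 = {q0, q4, q6, q7, q8}; fixed.
Sat(AG (AF (a ∧ r))) = {q0, q4, q6, q7, q8}
q0 ∈ Sat(AG (AF (a ∧ r))) = {q0, q4, q6, q7, q8}, so the formula holds at q0.

Yes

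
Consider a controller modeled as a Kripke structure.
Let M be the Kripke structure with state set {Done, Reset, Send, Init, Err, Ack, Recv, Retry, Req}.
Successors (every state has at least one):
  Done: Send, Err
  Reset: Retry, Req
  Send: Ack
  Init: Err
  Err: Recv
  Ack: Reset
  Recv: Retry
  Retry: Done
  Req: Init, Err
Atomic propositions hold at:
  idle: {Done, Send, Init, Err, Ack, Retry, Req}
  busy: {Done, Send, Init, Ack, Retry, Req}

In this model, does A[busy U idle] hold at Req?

Yes

A[busy U idle]: least fixpoint, start Z0 = Sat(idle) = {Done, Send, Init, Err, Ack, Retry, Req}, add states in Sat(busy) with every successor in Z. Already a fixed point.
Sat(A[busy U idle]) = {Done, Send, Init, Err, Ack, Retry, Req}
Req ∈ Sat(A[busy U idle]) = {Done, Send, Init, Err, Ack, Retry, Req}, so the formula holds at Req.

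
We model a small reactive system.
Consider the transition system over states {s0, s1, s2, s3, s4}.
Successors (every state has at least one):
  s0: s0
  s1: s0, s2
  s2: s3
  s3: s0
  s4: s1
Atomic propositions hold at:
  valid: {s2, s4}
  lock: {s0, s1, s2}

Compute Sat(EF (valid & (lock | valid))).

Sat(lock | valid) = {s0, s1, s2, s4}
Sat(valid & (lock | valid)) = {s2, s4}
EF (valid & (lock | valid)): least fixpoint, start Z0 = {s2, s4}, add states with some successor in Z. Z1 = {s1, s2, s4}; fixed.
Sat(EF (valid & (lock | valid))) = {s1, s2, s4}

{s1, s2, s4}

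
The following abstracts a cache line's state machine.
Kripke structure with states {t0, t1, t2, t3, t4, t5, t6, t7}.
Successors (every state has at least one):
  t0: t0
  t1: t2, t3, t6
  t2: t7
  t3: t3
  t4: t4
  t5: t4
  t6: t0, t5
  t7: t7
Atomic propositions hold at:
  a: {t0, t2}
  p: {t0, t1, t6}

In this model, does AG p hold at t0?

AG p: greatest fixpoint, start Z0 = {t0, t1, t6}, keep only states in Sat with every successor in Z. Z1 = {t0}; fixed.
Sat(AG p) = {t0}
t0 ∈ Sat(AG p) = {t0}, so the formula holds at t0.

Yes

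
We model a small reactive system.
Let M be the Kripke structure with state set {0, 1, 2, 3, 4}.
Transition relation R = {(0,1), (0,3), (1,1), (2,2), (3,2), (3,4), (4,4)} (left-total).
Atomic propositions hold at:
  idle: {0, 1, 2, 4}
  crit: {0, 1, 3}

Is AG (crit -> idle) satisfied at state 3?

Sat(crit -> idle) = {0, 1, 2, 4}
AG (crit -> idle): greatest fixpoint, start Z0 = {0, 1, 2, 4}, keep only states in Sat with every successor in Z. Z1 = {1, 2, 4}; fixed.
Sat(AG (crit -> idle)) = {1, 2, 4}
3 ∉ Sat(AG (crit -> idle)) = {1, 2, 4}, so the formula does not hold at 3.

No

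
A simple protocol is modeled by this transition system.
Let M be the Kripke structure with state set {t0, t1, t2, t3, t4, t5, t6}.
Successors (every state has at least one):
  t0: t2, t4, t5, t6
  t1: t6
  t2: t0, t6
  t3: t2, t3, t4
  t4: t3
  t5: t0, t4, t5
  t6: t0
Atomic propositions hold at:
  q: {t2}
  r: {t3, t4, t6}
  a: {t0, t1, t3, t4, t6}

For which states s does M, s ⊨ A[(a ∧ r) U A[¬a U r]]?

Sat(a ∧ r) = {t3, t4, t6}
Sat(¬a) = {t2, t5}
A[¬a U r]: least fixpoint, start Z0 = Sat(r) = {t3, t4, t6}, add states in Sat(¬a) with every successor in Z. Already a fixed point.
Sat(A[¬a U r]) = {t3, t4, t6}
A[(a ∧ r) U A[¬a U r]]: least fixpoint, start Z0 = Sat(A[¬a U r]) = {t3, t4, t6}, add states in Sat(a ∧ r) with every successor in Z. Already a fixed point.
Sat(A[(a ∧ r) U A[¬a U r]]) = {t3, t4, t6}

{t3, t4, t6}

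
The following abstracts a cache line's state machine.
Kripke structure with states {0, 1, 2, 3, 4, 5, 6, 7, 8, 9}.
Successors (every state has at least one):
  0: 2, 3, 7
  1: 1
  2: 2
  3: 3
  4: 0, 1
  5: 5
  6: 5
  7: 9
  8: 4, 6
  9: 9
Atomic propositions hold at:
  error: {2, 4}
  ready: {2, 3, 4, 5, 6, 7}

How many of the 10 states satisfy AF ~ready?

Sat(~ready) = {0, 1, 8, 9}
AF ~ready: least fixpoint, start Z0 = {0, 1, 8, 9}, add states with every successor in Z. Z1 = {0, 1, 4, 7, 8, 9}; fixed.
Sat(AF ~ready) = {0, 1, 4, 7, 8, 9}
|Sat(AF ~ready)| = |{0, 1, 4, 7, 8, 9}| = 6.

6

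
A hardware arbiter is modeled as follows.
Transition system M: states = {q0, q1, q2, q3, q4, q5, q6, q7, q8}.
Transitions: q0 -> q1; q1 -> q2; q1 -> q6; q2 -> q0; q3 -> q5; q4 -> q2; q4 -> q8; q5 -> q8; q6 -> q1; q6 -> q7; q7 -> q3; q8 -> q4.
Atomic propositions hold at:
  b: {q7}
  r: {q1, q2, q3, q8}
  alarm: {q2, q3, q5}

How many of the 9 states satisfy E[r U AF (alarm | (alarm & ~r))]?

5

Sat(~r) = {q0, q4, q5, q6, q7}
Sat(alarm & ~r) = {q5}
Sat(alarm | (alarm & ~r)) = {q2, q3, q5}
AF (alarm | (alarm & ~r)): least fixpoint, start Z0 = {q2, q3, q5}, add states with every successor in Z. Z1 = {q2, q3, q5, q7}; fixed.
Sat(AF (alarm | (alarm & ~r))) = {q2, q3, q5, q7}
E[r U AF (alarm | (alarm & ~r))]: least fixpoint, start Z0 = Sat(AF (alarm | (alarm & ~r))) = {q2, q3, q5, q7}, add states in Sat(r) with some successor in Z. Z1 = {q1, q2, q3, q5, q7}; fixed.
Sat(E[r U AF (alarm | (alarm & ~r))]) = {q1, q2, q3, q5, q7}
|Sat(E[r U AF (alarm | (alarm & ~r))])| = |{q1, q2, q3, q5, q7}| = 5.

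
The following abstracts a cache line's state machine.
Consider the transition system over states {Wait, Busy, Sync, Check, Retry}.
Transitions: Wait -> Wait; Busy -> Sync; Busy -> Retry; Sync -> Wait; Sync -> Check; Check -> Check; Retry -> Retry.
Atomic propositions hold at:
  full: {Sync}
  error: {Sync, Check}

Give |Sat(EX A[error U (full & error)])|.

1

Sat(full & error) = {Sync}
A[error U (full & error)]: least fixpoint, start Z0 = Sat((full & error)) = {Sync}, add states in Sat(error) with every successor in Z. Already a fixed point.
Sat(A[error U (full & error)]) = {Sync}
Sat(EX A[error U (full & error)]) = {s : some successor in {Sync}} = {Busy}
|Sat(EX A[error U (full & error)])| = |{Busy}| = 1.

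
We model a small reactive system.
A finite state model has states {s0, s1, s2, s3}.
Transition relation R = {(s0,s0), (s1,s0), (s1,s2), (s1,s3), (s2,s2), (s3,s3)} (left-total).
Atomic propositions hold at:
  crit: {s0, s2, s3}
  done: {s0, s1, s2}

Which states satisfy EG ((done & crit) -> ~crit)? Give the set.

{s1, s3}

Sat(done & crit) = {s0, s2}
Sat(~crit) = {s1}
Sat((done & crit) -> ~crit) = {s1, s3}
EG ((done & crit) -> ~crit): greatest fixpoint, start Z0 = {s1, s3}, keep only states in Sat with some successor in Z. Already a fixed point.
Sat(EG ((done & crit) -> ~crit)) = {s1, s3}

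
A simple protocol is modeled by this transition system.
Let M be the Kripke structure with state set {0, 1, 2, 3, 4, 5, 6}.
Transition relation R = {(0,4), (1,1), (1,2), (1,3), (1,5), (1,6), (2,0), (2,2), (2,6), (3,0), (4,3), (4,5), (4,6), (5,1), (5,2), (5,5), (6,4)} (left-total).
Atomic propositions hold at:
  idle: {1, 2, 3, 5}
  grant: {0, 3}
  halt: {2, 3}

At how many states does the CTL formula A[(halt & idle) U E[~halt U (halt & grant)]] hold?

6

Sat(halt & idle) = {2, 3}
Sat(~halt) = {0, 1, 4, 5, 6}
Sat(halt & grant) = {3}
E[~halt U (halt & grant)]: least fixpoint, start Z0 = Sat((halt & grant)) = {3}, add states in Sat(~halt) with some successor in Z. Z1 = {1, 3, 4}; Z2 = {0, 1, 3, 4, 5, 6}; fixed.
Sat(E[~halt U (halt & grant)]) = {0, 1, 3, 4, 5, 6}
A[(halt & idle) U E[~halt U (halt & grant)]]: least fixpoint, start Z0 = Sat(E[~halt U (halt & grant)]) = {0, 1, 3, 4, 5, 6}, add states in Sat(halt & idle) with every successor in Z. Already a fixed point.
Sat(A[(halt & idle) U E[~halt U (halt & grant)]]) = {0, 1, 3, 4, 5, 6}
|Sat(A[(halt & idle) U E[~halt U (halt & grant)]])| = |{0, 1, 3, 4, 5, 6}| = 6.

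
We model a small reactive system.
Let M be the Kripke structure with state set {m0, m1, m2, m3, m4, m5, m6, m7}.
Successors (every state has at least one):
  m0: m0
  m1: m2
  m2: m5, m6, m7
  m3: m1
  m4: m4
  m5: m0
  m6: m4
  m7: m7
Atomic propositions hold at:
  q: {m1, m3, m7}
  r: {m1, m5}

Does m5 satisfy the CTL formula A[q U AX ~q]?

Sat(~q) = {m0, m2, m4, m5, m6}
Sat(AX ~q) = {s : every successor in {m0, m2, m4, m5, m6}} = {m0, m1, m4, m5, m6}
A[q U AX ~q]: least fixpoint, start Z0 = Sat(AX ~q) = {m0, m1, m4, m5, m6}, add states in Sat(q) with every successor in Z. Z1 = {m0, m1, m3, m4, m5, m6}; fixed.
Sat(A[q U AX ~q]) = {m0, m1, m3, m4, m5, m6}
m5 ∈ Sat(A[q U AX ~q]) = {m0, m1, m3, m4, m5, m6}, so the formula holds at m5.

Yes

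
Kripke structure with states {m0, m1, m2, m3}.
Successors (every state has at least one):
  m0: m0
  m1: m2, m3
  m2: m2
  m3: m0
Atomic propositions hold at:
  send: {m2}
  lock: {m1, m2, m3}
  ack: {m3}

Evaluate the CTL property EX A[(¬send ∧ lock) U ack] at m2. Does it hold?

Sat(¬send) = {m0, m1, m3}
Sat(¬send ∧ lock) = {m1, m3}
A[(¬send ∧ lock) U ack]: least fixpoint, start Z0 = Sat(ack) = {m3}, add states in Sat(¬send ∧ lock) with every successor in Z. Already a fixed point.
Sat(A[(¬send ∧ lock) U ack]) = {m3}
Sat(EX A[(¬send ∧ lock) U ack]) = {s : some successor in {m3}} = {m1}
m2 ∉ Sat(EX A[(¬send ∧ lock) U ack]) = {m1}, so the formula does not hold at m2.

No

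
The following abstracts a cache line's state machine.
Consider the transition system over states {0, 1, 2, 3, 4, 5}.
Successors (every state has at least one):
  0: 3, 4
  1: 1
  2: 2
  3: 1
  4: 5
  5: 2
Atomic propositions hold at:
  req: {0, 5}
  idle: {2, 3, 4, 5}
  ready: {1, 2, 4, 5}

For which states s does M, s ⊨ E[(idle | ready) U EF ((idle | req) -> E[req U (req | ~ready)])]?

{0, 1, 3, 4, 5}

Sat(idle | ready) = {1, 2, 3, 4, 5}
Sat(idle | req) = {0, 2, 3, 4, 5}
Sat(~ready) = {0, 3}
Sat(req | ~ready) = {0, 3, 5}
E[req U (req | ~ready)]: least fixpoint, start Z0 = Sat((req | ~ready)) = {0, 3, 5}, add states in Sat(req) with some successor in Z. Already a fixed point.
Sat(E[req U (req | ~ready)]) = {0, 3, 5}
Sat((idle | req) -> E[req U (req | ~ready)]) = {0, 1, 3, 5}
EF ((idle | req) -> E[req U (req | ~ready)]): least fixpoint, start Z0 = {0, 1, 3, 5}, add states with some successor in Z. Z1 = {0, 1, 3, 4, 5}; fixed.
Sat(EF ((idle | req) -> E[req U (req | ~ready)])) = {0, 1, 3, 4, 5}
E[(idle | ready) U EF ((idle | req) -> E[req U (req | ~ready)])]: least fixpoint, start Z0 = Sat(EF ((idle | req) -> E[req U (req | ~ready)])) = {0, 1, 3, 4, 5}, add states in Sat(idle | ready) with some successor in Z. Already a fixed point.
Sat(E[(idle | ready) U EF ((idle | req) -> E[req U (req | ~ready)])]) = {0, 1, 3, 4, 5}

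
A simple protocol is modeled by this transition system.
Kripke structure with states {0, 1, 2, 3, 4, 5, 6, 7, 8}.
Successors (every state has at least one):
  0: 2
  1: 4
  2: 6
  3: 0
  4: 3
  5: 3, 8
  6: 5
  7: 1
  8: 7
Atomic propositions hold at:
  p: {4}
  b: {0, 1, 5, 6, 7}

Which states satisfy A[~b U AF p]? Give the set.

Sat(~b) = {2, 3, 4, 8}
AF p: least fixpoint, start Z0 = {4}, add states with every successor in Z. Z1 = {1, 4}; Z2 = {1, 4, 7}; Z3 = {1, 4, 7, 8}; fixed.
Sat(AF p) = {1, 4, 7, 8}
A[~b U AF p]: least fixpoint, start Z0 = Sat(AF p) = {1, 4, 7, 8}, add states in Sat(~b) with every successor in Z. Already a fixed point.
Sat(A[~b U AF p]) = {1, 4, 7, 8}

{1, 4, 7, 8}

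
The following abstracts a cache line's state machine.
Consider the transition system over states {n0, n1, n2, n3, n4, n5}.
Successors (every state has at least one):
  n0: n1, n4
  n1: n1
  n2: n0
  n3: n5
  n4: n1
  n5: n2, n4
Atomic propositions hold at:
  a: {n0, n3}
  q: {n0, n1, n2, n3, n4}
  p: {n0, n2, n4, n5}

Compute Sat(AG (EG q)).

{n0, n1, n2, n4}

EG q: greatest fixpoint, start Z0 = {n0, n1, n2, n3, n4}, keep only states in Sat with some successor in Z. Z1 = {n0, n1, n2, n4}; fixed.
Sat(EG q) = {n0, n1, n2, n4}
AG (EG q): greatest fixpoint, start Z0 = {n0, n1, n2, n4}, keep only states in Sat with every successor in Z. Already a fixed point.
Sat(AG (EG q)) = {n0, n1, n2, n4}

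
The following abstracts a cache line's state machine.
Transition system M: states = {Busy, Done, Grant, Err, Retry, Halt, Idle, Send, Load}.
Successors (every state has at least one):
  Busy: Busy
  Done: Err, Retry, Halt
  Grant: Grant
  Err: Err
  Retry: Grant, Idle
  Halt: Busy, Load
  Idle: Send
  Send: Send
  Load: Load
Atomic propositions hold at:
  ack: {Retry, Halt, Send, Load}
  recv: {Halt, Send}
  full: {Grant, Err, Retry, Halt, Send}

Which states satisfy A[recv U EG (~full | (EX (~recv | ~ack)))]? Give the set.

{Busy, Done, Grant, Err, Retry, Halt, Load}

Sat(~full) = {Busy, Done, Idle, Load}
Sat(~recv) = {Busy, Done, Grant, Err, Retry, Idle, Load}
Sat(~ack) = {Busy, Done, Grant, Err, Idle}
Sat(~recv | ~ack) = {Busy, Done, Grant, Err, Retry, Idle, Load}
Sat(EX (~recv | ~ack)) = {s : some successor in {Busy, Done, Grant, Err, Retry, Idle, Load}} = {Busy, Done, Grant, Err, Retry, Halt, Load}
Sat(~full | (EX (~recv | ~ack))) = {Busy, Done, Grant, Err, Retry, Halt, Idle, Load}
EG (~full | (EX (~recv | ~ack))): greatest fixpoint, start Z0 = {Busy, Done, Grant, Err, Retry, Halt, Idle, Load}, keep only states in Sat with some successor in Z. Z1 = {Busy, Done, Grant, Err, Retry, Halt, Load}; fixed.
Sat(EG (~full | (EX (~recv | ~ack)))) = {Busy, Done, Grant, Err, Retry, Halt, Load}
A[recv U EG (~full | (EX (~recv | ~ack)))]: least fixpoint, start Z0 = Sat(EG (~full | (EX (~recv | ~ack)))) = {Busy, Done, Grant, Err, Retry, Halt, Load}, add states in Sat(recv) with every successor in Z. Already a fixed point.
Sat(A[recv U EG (~full | (EX (~recv | ~ack)))]) = {Busy, Done, Grant, Err, Retry, Halt, Load}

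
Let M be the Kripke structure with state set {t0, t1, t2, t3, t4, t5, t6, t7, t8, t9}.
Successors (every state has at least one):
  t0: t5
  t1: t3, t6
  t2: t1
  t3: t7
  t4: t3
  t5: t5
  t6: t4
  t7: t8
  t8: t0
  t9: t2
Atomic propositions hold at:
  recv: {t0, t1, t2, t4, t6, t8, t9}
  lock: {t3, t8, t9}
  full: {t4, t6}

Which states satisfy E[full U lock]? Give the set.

E[full U lock]: least fixpoint, start Z0 = Sat(lock) = {t3, t8, t9}, add states in Sat(full) with some successor in Z. Z1 = {t3, t4, t8, t9}; Z2 = {t3, t4, t6, t8, t9}; fixed.
Sat(E[full U lock]) = {t3, t4, t6, t8, t9}

{t3, t4, t6, t8, t9}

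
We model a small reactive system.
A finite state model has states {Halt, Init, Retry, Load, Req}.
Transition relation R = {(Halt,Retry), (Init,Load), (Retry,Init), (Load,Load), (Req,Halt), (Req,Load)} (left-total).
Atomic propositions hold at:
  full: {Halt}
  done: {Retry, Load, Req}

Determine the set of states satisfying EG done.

{Load, Req}

EG done: greatest fixpoint, start Z0 = {Retry, Load, Req}, keep only states in Sat with some successor in Z. Z1 = {Load, Req}; fixed.
Sat(EG done) = {Load, Req}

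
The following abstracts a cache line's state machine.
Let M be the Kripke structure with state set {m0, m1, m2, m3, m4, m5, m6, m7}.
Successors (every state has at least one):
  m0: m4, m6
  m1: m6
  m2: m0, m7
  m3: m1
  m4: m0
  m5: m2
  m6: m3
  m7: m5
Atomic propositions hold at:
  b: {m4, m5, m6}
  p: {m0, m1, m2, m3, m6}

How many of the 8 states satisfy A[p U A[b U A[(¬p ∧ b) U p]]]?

Sat(¬p) = {m4, m5, m7}
Sat(¬p ∧ b) = {m4, m5}
A[(¬p ∧ b) U p]: least fixpoint, start Z0 = Sat(p) = {m0, m1, m2, m3, m6}, add states in Sat(¬p ∧ b) with every successor in Z. Z1 = {m0, m1, m2, m3, m4, m5, m6}; fixed.
Sat(A[(¬p ∧ b) U p]) = {m0, m1, m2, m3, m4, m5, m6}
A[b U A[(¬p ∧ b) U p]]: least fixpoint, start Z0 = Sat(A[(¬p ∧ b) U p]) = {m0, m1, m2, m3, m4, m5, m6}, add states in Sat(b) with every successor in Z. Already a fixed point.
Sat(A[b U A[(¬p ∧ b) U p]]) = {m0, m1, m2, m3, m4, m5, m6}
A[p U A[b U A[(¬p ∧ b) U p]]]: least fixpoint, start Z0 = Sat(A[b U A[(¬p ∧ b) U p]]) = {m0, m1, m2, m3, m4, m5, m6}, add states in Sat(p) with every successor in Z. Already a fixed point.
Sat(A[p U A[b U A[(¬p ∧ b) U p]]]) = {m0, m1, m2, m3, m4, m5, m6}
|Sat(A[p U A[b U A[(¬p ∧ b) U p]]])| = |{m0, m1, m2, m3, m4, m5, m6}| = 7.

7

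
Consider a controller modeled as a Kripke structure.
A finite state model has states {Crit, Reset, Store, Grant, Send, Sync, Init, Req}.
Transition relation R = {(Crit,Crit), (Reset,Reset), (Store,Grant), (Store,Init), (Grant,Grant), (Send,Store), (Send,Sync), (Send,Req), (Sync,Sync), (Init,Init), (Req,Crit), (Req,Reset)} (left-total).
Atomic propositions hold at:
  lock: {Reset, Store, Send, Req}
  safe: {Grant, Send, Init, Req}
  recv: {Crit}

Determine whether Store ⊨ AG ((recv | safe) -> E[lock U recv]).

Sat(recv | safe) = {Crit, Grant, Send, Init, Req}
E[lock U recv]: least fixpoint, start Z0 = Sat(recv) = {Crit}, add states in Sat(lock) with some successor in Z. Z1 = {Crit, Req}; Z2 = {Crit, Send, Req}; fixed.
Sat(E[lock U recv]) = {Crit, Send, Req}
Sat((recv | safe) -> E[lock U recv]) = {Crit, Reset, Store, Send, Sync, Req}
AG ((recv | safe) -> E[lock U recv]): greatest fixpoint, start Z0 = {Crit, Reset, Store, Send, Sync, Req}, keep only states in Sat with every successor in Z. Z1 = {Crit, Reset, Send, Sync, Req}; Z2 = {Crit, Reset, Sync, Req}; fixed.
Sat(AG ((recv | safe) -> E[lock U recv])) = {Crit, Reset, Sync, Req}
Store ∉ Sat(AG ((recv | safe) -> E[lock U recv])) = {Crit, Reset, Sync, Req}, so the formula does not hold at Store.

No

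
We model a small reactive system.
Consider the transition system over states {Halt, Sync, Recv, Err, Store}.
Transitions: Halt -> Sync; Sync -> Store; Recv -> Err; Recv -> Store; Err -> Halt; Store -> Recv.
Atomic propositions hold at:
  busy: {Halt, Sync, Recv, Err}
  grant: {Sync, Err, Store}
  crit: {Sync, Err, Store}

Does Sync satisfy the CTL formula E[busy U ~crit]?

Sat(~crit) = {Halt, Recv}
E[busy U ~crit]: least fixpoint, start Z0 = Sat(~crit) = {Halt, Recv}, add states in Sat(busy) with some successor in Z. Z1 = {Halt, Recv, Err}; fixed.
Sat(E[busy U ~crit]) = {Halt, Recv, Err}
Sync ∉ Sat(E[busy U ~crit]) = {Halt, Recv, Err}, so the formula does not hold at Sync.

No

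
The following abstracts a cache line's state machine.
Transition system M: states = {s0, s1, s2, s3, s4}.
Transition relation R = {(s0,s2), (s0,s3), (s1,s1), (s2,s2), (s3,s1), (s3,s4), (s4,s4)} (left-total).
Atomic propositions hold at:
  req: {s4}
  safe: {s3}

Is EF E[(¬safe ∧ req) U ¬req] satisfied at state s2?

Yes

Sat(¬safe) = {s0, s1, s2, s4}
Sat(¬safe ∧ req) = {s4}
Sat(¬req) = {s0, s1, s2, s3}
E[(¬safe ∧ req) U ¬req]: least fixpoint, start Z0 = Sat(¬req) = {s0, s1, s2, s3}, add states in Sat(¬safe ∧ req) with some successor in Z. Already a fixed point.
Sat(E[(¬safe ∧ req) U ¬req]) = {s0, s1, s2, s3}
EF E[(¬safe ∧ req) U ¬req]: least fixpoint, start Z0 = {s0, s1, s2, s3}, add states with some successor in Z. Already a fixed point.
Sat(EF E[(¬safe ∧ req) U ¬req]) = {s0, s1, s2, s3}
s2 ∈ Sat(EF E[(¬safe ∧ req) U ¬req]) = {s0, s1, s2, s3}, so the formula holds at s2.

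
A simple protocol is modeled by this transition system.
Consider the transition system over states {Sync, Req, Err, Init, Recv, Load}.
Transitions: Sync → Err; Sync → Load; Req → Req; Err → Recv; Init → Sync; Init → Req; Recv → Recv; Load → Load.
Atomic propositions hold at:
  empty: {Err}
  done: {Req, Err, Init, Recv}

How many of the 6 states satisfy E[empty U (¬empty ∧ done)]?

Sat(¬empty) = {Sync, Req, Init, Recv, Load}
Sat(¬empty ∧ done) = {Req, Init, Recv}
E[empty U (¬empty ∧ done)]: least fixpoint, start Z0 = Sat((¬empty ∧ done)) = {Req, Init, Recv}, add states in Sat(empty) with some successor in Z. Z1 = {Req, Err, Init, Recv}; fixed.
Sat(E[empty U (¬empty ∧ done)]) = {Req, Err, Init, Recv}
|Sat(E[empty U (¬empty ∧ done)])| = |{Req, Err, Init, Recv}| = 4.

4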